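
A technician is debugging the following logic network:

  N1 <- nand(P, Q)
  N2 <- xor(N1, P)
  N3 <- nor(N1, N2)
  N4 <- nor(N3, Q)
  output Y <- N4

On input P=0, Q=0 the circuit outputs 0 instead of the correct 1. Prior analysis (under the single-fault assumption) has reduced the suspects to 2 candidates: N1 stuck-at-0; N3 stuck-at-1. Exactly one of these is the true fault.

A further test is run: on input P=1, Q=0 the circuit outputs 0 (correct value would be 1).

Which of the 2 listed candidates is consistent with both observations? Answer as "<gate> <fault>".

Evaluate each candidate on input P=1, Q=0:
  N1 stuck-at-0: N1=0 [stuck-at-0], N2=1, N3=0, N4=1 → 1 — eliminated
  N3 stuck-at-1: N1=1, N2=0, N3=1 [stuck-at-1], N4=0 → 0 — matches
Only N3 stuck-at-1 reproduces the observed 0.

N3 stuck-at-1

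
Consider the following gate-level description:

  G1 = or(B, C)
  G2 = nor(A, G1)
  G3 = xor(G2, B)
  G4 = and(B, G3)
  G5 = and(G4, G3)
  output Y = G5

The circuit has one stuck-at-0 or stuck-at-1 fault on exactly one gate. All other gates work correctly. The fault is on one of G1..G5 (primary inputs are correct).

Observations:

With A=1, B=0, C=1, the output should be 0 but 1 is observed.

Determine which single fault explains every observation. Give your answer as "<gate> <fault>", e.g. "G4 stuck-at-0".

G5 stuck-at-1

Fault-free values for test 1 (A=1, B=0, C=1): G1=1, G2=0, G3=0, G4=0, G5=0, giving Y=0. Observed 1.
Test 1: faults giving observed 1 are {G5 stuck-at-1}.
Only G5 stuck-at-1 is consistent with every test.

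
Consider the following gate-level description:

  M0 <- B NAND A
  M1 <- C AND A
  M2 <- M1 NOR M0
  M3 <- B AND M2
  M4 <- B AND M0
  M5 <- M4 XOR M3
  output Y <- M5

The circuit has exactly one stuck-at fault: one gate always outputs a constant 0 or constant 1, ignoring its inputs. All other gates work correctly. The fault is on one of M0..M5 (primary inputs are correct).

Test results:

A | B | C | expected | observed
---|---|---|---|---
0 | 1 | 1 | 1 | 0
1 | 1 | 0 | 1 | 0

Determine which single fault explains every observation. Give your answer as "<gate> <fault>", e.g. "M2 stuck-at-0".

M5 stuck-at-0

Fault-free values for test 1 (A=0, B=1, C=1): M0=1, M1=0, M2=0, M3=0, M4=1, M5=1, giving Y=1. Observed 0.
Test 1: faults giving observed 0 are {M2 stuck-at-1, M3 stuck-at-1, M4 stuck-at-0, M5 stuck-at-0}.
Test 2 (A=1, B=1, C=0): fault-free M0=0, M1=0, M2=1, M3=1, M4=0, M5=1 → 1; observed 0. Eliminates M2 stuck-at-1, M3 stuck-at-1, M4 stuck-at-0.
Only M5 stuck-at-0 is consistent with every test.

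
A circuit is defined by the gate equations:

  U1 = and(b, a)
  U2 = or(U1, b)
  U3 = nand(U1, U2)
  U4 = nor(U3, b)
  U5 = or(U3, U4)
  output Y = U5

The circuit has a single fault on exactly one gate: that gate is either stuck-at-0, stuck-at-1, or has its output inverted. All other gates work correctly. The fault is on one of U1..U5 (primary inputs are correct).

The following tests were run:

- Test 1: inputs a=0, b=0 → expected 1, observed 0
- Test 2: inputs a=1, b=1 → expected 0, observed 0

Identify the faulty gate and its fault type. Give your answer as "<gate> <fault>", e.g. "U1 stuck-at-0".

Fault-free values for test 1 (a=0, b=0): U1=0, U2=0, U3=1, U4=0, U5=1, giving Y=1. Observed 0.
Test 1: faults giving observed 0 are {U5 stuck-at-0, U5 inverted output}.
Test 2 (a=1, b=1): fault-free U1=1, U2=1, U3=0, U4=0, U5=0 → 0; observed 0. Eliminates U5 inverted output.
Only U5 stuck-at-0 is consistent with every test.

U5 stuck-at-0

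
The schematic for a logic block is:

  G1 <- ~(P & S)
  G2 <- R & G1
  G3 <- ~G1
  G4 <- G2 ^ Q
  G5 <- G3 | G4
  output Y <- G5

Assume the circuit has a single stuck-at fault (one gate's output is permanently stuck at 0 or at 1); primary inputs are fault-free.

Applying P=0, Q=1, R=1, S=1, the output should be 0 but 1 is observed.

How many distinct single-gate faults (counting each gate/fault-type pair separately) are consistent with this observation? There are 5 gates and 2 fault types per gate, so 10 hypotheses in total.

Fault-free: G1=1, G2=1, G3=0, G4=0, G5=0 → 0. Observed 1.
  G1 stuck-at-0: output 1 ✓
  G1 stuck-at-1: output 0 ✗
  G2 stuck-at-0: output 1 ✓
  G2 stuck-at-1: output 0 ✗
  G3 stuck-at-0: output 0 ✗
  G3 stuck-at-1: output 1 ✓
  G4 stuck-at-0: output 0 ✗
  G4 stuck-at-1: output 1 ✓
  G5 stuck-at-0: output 0 ✗
  G5 stuck-at-1: output 1 ✓
Consistent faults: {G1 stuck-at-0, G2 stuck-at-0, G3 stuck-at-1, G4 stuck-at-1, G5 stuck-at-1} — 5 in all.

5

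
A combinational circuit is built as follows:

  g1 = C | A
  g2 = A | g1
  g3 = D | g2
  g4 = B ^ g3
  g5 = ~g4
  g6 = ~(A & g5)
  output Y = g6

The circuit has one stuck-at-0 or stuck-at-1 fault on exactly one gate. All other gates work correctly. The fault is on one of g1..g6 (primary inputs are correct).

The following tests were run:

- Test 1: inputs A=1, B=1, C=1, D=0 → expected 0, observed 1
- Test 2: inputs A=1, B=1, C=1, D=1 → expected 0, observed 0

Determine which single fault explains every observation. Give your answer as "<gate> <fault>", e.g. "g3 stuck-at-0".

Fault-free values for test 1 (A=1, B=1, C=1, D=0): g1=1, g2=1, g3=1, g4=0, g5=1, g6=0, giving Y=0. Observed 1.
Test 1: faults giving observed 1 are {g2 stuck-at-0, g3 stuck-at-0, g4 stuck-at-1, g5 stuck-at-0, g6 stuck-at-1}.
Test 2 (A=1, B=1, C=1, D=1): fault-free g1=1, g2=1, g3=1, g4=0, g5=1, g6=0 → 0; observed 0. Eliminates g3 stuck-at-0, g4 stuck-at-1, g5 stuck-at-0, g6 stuck-at-1.
Only g2 stuck-at-0 is consistent with every test.

g2 stuck-at-0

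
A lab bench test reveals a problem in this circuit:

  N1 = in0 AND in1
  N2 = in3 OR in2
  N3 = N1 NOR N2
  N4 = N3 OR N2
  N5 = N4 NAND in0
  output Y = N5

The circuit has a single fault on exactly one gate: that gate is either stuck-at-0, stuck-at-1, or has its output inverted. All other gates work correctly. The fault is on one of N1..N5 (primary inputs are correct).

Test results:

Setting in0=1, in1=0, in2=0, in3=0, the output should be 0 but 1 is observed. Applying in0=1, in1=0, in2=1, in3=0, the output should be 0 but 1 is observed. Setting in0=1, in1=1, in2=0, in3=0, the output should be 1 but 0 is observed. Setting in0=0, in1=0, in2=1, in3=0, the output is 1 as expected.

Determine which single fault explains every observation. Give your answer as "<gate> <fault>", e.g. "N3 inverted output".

Fault-free values for test 1 (in0=1, in1=0, in2=0, in3=0): N1=0, N2=0, N3=1, N4=1, N5=0, giving Y=0. Observed 1.
Test 1: faults giving observed 1 are {N1 stuck-at-1, N1 inverted output, N3 stuck-at-0, N3 inverted output, N4 stuck-at-0, N4 inverted output, N5 stuck-at-1, N5 inverted output}.
Test 2 (in0=1, in1=0, in2=1, in3=0): fault-free N1=0, N2=1, N3=0, N4=1, N5=0 → 0; observed 1. Eliminates N1 stuck-at-1, N1 inverted output, N3 stuck-at-0, N3 inverted output.
Test 3 (in0=1, in1=1, in2=0, in3=0): fault-free N1=1, N2=0, N3=0, N4=0, N5=1 → 1; observed 0. Eliminates N4 stuck-at-0, N5 stuck-at-1.
Test 4 (in0=0, in1=0, in2=1, in3=0): fault-free N1=0, N2=1, N3=0, N4=1, N5=1 → 1; observed 1. Eliminates N5 inverted output.
Only N4 inverted output is consistent with every test.

N4 inverted output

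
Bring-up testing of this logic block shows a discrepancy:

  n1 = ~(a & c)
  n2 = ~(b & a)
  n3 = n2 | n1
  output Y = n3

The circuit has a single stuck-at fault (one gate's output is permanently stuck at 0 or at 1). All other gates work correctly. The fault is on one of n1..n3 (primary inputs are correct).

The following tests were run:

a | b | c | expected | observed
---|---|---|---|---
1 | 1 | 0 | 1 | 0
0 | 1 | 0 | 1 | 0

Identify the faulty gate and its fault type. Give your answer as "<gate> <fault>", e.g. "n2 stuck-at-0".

n3 stuck-at-0

Fault-free values for test 1 (a=1, b=1, c=0): n1=1, n2=0, n3=1, giving Y=1. Observed 0.
Test 1: faults giving observed 0 are {n1 stuck-at-0, n3 stuck-at-0}.
Test 2 (a=0, b=1, c=0): fault-free n1=1, n2=1, n3=1 → 1; observed 0. Eliminates n1 stuck-at-0.
Only n3 stuck-at-0 is consistent with every test.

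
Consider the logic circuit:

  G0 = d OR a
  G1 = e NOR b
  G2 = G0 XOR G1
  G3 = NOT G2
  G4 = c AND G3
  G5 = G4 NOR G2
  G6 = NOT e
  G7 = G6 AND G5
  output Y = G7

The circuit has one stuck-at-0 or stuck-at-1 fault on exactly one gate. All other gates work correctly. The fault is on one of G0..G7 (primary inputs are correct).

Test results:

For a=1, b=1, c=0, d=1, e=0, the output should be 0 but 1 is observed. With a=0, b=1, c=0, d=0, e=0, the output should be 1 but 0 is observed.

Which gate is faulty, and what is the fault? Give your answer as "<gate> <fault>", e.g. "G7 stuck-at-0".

G1 stuck-at-1

Fault-free values for test 1 (a=1, b=1, c=0, d=1, e=0): G0=1, G1=0, G2=1, G3=0, G4=0, G5=0, G6=1, G7=0, giving Y=0. Observed 1.
Test 1: faults giving observed 1 are {G0 stuck-at-0, G1 stuck-at-1, G2 stuck-at-0, G5 stuck-at-1, G7 stuck-at-1}.
Test 2 (a=0, b=1, c=0, d=0, e=0): fault-free G0=0, G1=0, G2=0, G3=1, G4=0, G5=1, G6=1, G7=1 → 1; observed 0. Eliminates G0 stuck-at-0, G2 stuck-at-0, G5 stuck-at-1, G7 stuck-at-1.
Only G1 stuck-at-1 is consistent with every test.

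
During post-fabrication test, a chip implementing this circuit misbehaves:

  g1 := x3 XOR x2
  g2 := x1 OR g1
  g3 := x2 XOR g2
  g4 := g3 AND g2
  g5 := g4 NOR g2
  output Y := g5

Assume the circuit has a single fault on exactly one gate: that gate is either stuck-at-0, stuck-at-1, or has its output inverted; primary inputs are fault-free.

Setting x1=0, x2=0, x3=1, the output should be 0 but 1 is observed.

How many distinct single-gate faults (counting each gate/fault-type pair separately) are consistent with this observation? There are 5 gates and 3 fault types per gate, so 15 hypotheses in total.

Fault-free: g1=1, g2=1, g3=1, g4=1, g5=0 → 0. Observed 1.
  g1: stuck-at-0, inverted output ✓; others ✗
  g2: stuck-at-0, inverted output ✓; others ✗
  g3: none of the 3 fault types match ✗
  g4: none of the 3 fault types match ✗
  g5: stuck-at-1, inverted output ✓; others ✗
Consistent faults: {g1 stuck-at-0, g1 inverted output, g2 stuck-at-0, g2 inverted output, g5 stuck-at-1, g5 inverted output} — 6 in all.

6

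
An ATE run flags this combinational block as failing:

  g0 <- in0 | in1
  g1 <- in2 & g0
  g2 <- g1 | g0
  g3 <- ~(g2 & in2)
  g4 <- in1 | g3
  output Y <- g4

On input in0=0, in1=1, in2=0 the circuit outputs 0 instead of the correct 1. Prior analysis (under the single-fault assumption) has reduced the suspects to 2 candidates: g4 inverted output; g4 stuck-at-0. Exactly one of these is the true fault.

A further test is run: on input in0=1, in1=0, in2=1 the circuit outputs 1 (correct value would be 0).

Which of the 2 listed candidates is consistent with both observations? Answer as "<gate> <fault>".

g4 inverted output

Evaluate each candidate on input in0=1, in1=0, in2=1:
  g4 inverted output: g0=1, g1=1, g2=1, g3=0, g4=1 [inverted output] → 1 — matches
  g4 stuck-at-0: g0=1, g1=1, g2=1, g3=0, g4=0 [stuck-at-0] → 0 — eliminated
Only g4 inverted output reproduces the observed 1.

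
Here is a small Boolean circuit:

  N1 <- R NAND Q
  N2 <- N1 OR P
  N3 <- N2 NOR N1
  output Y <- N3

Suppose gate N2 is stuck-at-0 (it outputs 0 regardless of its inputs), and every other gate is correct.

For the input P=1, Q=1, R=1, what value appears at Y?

Propagate with N2 forced: N1=0, N2=0 [stuck-at-0], N3=1.
So Y = 1. (Without the fault it would be 0.)

1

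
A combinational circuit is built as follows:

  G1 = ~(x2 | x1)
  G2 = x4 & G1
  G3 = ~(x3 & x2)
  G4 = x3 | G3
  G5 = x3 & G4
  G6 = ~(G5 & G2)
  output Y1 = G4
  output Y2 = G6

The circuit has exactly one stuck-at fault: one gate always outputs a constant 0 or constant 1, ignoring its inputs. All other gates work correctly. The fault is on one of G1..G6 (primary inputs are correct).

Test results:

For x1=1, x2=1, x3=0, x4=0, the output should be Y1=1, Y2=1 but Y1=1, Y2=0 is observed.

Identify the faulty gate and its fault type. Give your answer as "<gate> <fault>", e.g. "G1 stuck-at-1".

G6 stuck-at-0

Fault-free values for test 1 (x1=1, x2=1, x3=0, x4=0): G1=0, G2=0, G3=1, G4=1, G5=0, G6=1, giving Y1=1, Y2=1. Observed Y1=1, Y2=0.
Test 1: faults giving observed Y1=1, Y2=0 are {G6 stuck-at-0}.
Only G6 stuck-at-0 is consistent with every test.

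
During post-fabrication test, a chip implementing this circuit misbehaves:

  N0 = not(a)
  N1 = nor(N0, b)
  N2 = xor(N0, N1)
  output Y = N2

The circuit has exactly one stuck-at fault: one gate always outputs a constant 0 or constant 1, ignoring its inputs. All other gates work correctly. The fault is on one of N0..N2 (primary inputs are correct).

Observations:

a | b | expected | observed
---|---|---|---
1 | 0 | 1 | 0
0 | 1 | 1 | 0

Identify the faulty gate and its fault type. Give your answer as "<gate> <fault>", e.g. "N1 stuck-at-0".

Fault-free values for test 1 (a=1, b=0): N0=0, N1=1, N2=1, giving Y=1. Observed 0.
Test 1: faults giving observed 0 are {N1 stuck-at-0, N2 stuck-at-0}.
Test 2 (a=0, b=1): fault-free N0=1, N1=0, N2=1 → 1; observed 0. Eliminates N1 stuck-at-0.
Only N2 stuck-at-0 is consistent with every test.

N2 stuck-at-0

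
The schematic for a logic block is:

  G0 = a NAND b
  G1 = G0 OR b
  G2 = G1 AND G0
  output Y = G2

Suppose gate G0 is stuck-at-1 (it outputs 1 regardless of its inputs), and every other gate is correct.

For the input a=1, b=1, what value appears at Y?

1

Propagate with G0 forced: G0=1 [stuck-at-1], G1=1, G2=1.
So Y = 1. (Without the fault it would be 0.)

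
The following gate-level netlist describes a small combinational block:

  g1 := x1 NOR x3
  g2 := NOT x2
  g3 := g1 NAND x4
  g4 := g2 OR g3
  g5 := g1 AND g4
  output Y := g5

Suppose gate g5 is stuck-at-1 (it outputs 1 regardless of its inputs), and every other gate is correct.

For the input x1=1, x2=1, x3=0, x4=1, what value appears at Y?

Propagate with g5 forced: g1=0, g2=0, g3=1, g4=1, g5=1 [stuck-at-1].
So Y = 1. (Without the fault it would be 0.)

1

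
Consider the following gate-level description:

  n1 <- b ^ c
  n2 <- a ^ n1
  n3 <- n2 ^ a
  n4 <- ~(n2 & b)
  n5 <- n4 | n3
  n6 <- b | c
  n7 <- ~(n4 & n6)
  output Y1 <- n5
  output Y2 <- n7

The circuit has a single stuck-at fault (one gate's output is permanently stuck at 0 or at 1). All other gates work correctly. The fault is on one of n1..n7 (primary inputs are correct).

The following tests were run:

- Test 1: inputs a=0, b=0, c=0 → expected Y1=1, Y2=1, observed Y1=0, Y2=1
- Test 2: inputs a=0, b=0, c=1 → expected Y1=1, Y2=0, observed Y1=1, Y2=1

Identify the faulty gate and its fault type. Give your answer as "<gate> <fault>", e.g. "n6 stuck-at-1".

Fault-free values for test 1 (a=0, b=0, c=0): n1=0, n2=0, n3=0, n4=1, n5=1, n6=0, n7=1, giving Y1=1, Y2=1. Observed Y1=0, Y2=1.
Test 1: faults giving observed Y1=0, Y2=1 are {n4 stuck-at-0, n5 stuck-at-0}.
Test 2 (a=0, b=0, c=1): fault-free n1=1, n2=1, n3=1, n4=1, n5=1, n6=1, n7=0 → Y1=1, Y2=0; observed Y1=1, Y2=1. Eliminates n5 stuck-at-0.
Only n4 stuck-at-0 is consistent with every test.

n4 stuck-at-0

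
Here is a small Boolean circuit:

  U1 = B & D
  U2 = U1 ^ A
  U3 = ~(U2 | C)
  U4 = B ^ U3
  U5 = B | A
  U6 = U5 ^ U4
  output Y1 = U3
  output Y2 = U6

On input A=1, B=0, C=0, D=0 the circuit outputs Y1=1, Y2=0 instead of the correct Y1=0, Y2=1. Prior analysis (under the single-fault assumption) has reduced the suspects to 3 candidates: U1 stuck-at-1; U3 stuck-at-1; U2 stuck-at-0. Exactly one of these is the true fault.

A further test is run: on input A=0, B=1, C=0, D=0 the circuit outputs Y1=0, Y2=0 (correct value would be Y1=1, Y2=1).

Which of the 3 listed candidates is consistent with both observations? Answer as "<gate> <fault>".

Evaluate each candidate on input A=0, B=1, C=0, D=0:
  U1 stuck-at-1: U1=1 [stuck-at-1], U2=1, U3=0, U4=1, U5=1, U6=0 → Y1=0, Y2=0 — matches
  U3 stuck-at-1: U1=0, U2=0, U3=1 [stuck-at-1], U4=0, U5=1, U6=1 → Y1=1, Y2=1 — eliminated
  U2 stuck-at-0: U1=0, U2=0 [stuck-at-0], U3=1, U4=0, U5=1, U6=1 → Y1=1, Y2=1 — eliminated
Only U1 stuck-at-1 reproduces the observed Y1=0, Y2=0.

U1 stuck-at-1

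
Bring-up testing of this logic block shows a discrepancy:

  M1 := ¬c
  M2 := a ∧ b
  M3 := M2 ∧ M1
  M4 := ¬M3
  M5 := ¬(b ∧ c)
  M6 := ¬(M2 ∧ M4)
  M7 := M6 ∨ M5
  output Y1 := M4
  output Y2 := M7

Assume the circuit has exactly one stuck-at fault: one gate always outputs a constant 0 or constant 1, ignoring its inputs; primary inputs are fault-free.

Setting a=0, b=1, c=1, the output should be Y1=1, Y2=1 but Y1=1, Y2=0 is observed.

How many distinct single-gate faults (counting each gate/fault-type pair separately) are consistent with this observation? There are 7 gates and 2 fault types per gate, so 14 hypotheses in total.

3

Fault-free: M1=0, M2=0, M3=0, M4=1, M5=0, M6=1, M7=1 → Y1=1, Y2=1. Observed Y1=1, Y2=0.
  M1 stuck-at-0: output Y1=1, Y2=1 ✗
  M1 stuck-at-1: output Y1=1, Y2=1 ✗
  M2 stuck-at-0: output Y1=1, Y2=1 ✗
  M2 stuck-at-1: output Y1=1, Y2=0 ✓
  M3 stuck-at-0: output Y1=1, Y2=1 ✗
  M3 stuck-at-1: output Y1=0, Y2=1 ✗
  M4 stuck-at-0: output Y1=0, Y2=1 ✗
  M4 stuck-at-1: output Y1=1, Y2=1 ✗
  M5 stuck-at-0: output Y1=1, Y2=1 ✗
  M5 stuck-at-1: output Y1=1, Y2=1 ✗
  M6 stuck-at-0: output Y1=1, Y2=0 ✓
  M6 stuck-at-1: output Y1=1, Y2=1 ✗
  M7 stuck-at-0: output Y1=1, Y2=0 ✓
  M7 stuck-at-1: output Y1=1, Y2=1 ✗
Consistent faults: {M2 stuck-at-1, M6 stuck-at-0, M7 stuck-at-0} — 3 in all.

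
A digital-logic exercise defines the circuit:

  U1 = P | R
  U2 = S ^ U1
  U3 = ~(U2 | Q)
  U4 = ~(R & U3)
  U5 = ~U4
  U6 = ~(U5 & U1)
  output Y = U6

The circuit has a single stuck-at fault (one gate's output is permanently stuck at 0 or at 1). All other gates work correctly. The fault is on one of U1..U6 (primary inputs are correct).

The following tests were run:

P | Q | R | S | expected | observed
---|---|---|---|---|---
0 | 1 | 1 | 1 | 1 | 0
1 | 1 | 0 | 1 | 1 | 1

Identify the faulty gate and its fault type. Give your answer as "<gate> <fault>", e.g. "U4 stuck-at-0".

Fault-free values for test 1 (P=0, Q=1, R=1, S=1): U1=1, U2=0, U3=0, U4=1, U5=0, U6=1, giving Y=1. Observed 0.
Test 1: faults giving observed 0 are {U3 stuck-at-1, U4 stuck-at-0, U5 stuck-at-1, U6 stuck-at-0}.
Test 2 (P=1, Q=1, R=0, S=1): fault-free U1=1, U2=0, U3=0, U4=1, U5=0, U6=1 → 1; observed 1. Eliminates U4 stuck-at-0, U5 stuck-at-1, U6 stuck-at-0.
Only U3 stuck-at-1 is consistent with every test.

U3 stuck-at-1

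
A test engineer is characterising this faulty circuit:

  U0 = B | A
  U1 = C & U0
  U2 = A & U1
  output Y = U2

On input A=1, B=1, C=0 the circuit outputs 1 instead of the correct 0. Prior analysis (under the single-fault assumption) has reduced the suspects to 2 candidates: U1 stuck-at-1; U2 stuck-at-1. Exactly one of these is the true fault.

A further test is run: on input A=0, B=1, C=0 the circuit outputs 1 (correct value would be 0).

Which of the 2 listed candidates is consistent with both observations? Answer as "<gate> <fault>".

U2 stuck-at-1

Evaluate each candidate on input A=0, B=1, C=0:
  U1 stuck-at-1: U0=1, U1=1 [stuck-at-1], U2=0 → 0 — eliminated
  U2 stuck-at-1: U0=1, U1=0, U2=1 [stuck-at-1] → 1 — matches
Only U2 stuck-at-1 reproduces the observed 1.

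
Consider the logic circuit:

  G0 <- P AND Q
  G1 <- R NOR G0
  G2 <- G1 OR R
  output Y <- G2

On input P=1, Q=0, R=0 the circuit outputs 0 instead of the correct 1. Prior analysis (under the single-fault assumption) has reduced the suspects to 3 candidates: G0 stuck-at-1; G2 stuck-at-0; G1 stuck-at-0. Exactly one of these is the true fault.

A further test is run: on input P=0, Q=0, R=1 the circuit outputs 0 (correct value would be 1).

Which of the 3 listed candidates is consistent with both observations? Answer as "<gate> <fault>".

G2 stuck-at-0

Evaluate each candidate on input P=0, Q=0, R=1:
  G0 stuck-at-1: G0=1 [stuck-at-1], G1=0, G2=1 → 1 — eliminated
  G2 stuck-at-0: G0=0, G1=0, G2=0 [stuck-at-0] → 0 — matches
  G1 stuck-at-0: G0=0, G1=0 [stuck-at-0], G2=1 → 1 — eliminated
Only G2 stuck-at-0 reproduces the observed 0.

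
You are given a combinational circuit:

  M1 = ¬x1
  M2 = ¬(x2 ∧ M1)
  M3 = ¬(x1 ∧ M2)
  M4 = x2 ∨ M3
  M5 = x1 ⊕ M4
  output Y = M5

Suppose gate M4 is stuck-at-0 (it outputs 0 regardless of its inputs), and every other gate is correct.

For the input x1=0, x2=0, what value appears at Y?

0

Propagate with M4 forced: M1=1, M2=1, M3=1, M4=0 [stuck-at-0], M5=0.
So Y = 0. (Without the fault it would be 1.)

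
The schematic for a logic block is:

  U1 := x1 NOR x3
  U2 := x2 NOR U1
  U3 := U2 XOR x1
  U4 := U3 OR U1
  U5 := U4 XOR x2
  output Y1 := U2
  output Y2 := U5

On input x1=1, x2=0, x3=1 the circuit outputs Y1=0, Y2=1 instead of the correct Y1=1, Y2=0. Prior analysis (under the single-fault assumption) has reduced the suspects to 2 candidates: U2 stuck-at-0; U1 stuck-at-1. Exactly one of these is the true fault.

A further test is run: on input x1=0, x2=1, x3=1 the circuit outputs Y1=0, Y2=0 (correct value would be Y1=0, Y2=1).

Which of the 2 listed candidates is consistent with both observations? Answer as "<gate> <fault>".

U1 stuck-at-1

Evaluate each candidate on input x1=0, x2=1, x3=1:
  U2 stuck-at-0: U1=0, U2=0 [stuck-at-0], U3=0, U4=0, U5=1 → Y1=0, Y2=1 — eliminated
  U1 stuck-at-1: U1=1 [stuck-at-1], U2=0, U3=0, U4=1, U5=0 → Y1=0, Y2=0 — matches
Only U1 stuck-at-1 reproduces the observed Y1=0, Y2=0.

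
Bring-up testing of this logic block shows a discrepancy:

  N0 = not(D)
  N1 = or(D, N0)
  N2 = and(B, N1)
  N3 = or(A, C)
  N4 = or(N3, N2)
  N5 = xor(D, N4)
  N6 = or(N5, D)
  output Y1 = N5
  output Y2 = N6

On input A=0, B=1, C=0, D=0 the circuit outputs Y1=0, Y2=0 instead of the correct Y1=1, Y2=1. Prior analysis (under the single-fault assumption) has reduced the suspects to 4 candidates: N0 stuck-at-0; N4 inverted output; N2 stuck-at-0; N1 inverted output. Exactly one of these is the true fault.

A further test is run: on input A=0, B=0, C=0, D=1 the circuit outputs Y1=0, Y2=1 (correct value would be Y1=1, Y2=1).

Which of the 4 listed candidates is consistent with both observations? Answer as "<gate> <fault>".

Evaluate each candidate on input A=0, B=0, C=0, D=1:
  N0 stuck-at-0: N0=0 [stuck-at-0], N1=1, N2=0, N3=0, N4=0, N5=1, N6=1 → Y1=1, Y2=1 — eliminated
  N4 inverted output: N0=0, N1=1, N2=0, N3=0, N4=1 [inverted output], N5=0, N6=1 → Y1=0, Y2=1 — matches
  N2 stuck-at-0: N0=0, N1=1, N2=0 [stuck-at-0], N3=0, N4=0, N5=1, N6=1 → Y1=1, Y2=1 — eliminated
  N1 inverted output: N0=0, N1=0 [inverted output], N2=0, N3=0, N4=0, N5=1, N6=1 → Y1=1, Y2=1 — eliminated
Only N4 inverted output reproduces the observed Y1=0, Y2=1.

N4 inverted output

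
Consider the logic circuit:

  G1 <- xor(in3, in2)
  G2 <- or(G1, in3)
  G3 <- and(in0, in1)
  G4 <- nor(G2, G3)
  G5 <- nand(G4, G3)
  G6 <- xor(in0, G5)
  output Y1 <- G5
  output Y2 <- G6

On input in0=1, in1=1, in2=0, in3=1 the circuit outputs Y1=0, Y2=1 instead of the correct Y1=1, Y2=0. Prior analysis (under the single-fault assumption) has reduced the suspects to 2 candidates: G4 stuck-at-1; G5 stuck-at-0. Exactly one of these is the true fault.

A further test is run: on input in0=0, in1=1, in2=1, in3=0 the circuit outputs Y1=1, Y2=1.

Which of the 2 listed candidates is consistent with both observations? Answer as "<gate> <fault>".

Evaluate each candidate on input in0=0, in1=1, in2=1, in3=0:
  G4 stuck-at-1: G1=1, G2=1, G3=0, G4=1 [stuck-at-1], G5=1, G6=1 → Y1=1, Y2=1 — matches
  G5 stuck-at-0: G1=1, G2=1, G3=0, G4=0, G5=0 [stuck-at-0], G6=0 → Y1=0, Y2=0 — eliminated
Only G4 stuck-at-1 reproduces the observed Y1=1, Y2=1.

G4 stuck-at-1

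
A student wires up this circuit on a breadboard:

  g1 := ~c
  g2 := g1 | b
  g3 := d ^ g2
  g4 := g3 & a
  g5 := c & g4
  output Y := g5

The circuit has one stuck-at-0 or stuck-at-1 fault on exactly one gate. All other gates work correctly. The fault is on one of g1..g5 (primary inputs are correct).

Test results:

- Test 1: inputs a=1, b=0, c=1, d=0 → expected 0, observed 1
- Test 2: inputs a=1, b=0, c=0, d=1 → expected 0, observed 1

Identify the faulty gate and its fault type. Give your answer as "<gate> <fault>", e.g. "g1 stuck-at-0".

g5 stuck-at-1

Fault-free values for test 1 (a=1, b=0, c=1, d=0): g1=0, g2=0, g3=0, g4=0, g5=0, giving Y=0. Observed 1.
Test 1: faults giving observed 1 are {g1 stuck-at-1, g2 stuck-at-1, g3 stuck-at-1, g4 stuck-at-1, g5 stuck-at-1}.
Test 2 (a=1, b=0, c=0, d=1): fault-free g1=1, g2=1, g3=0, g4=0, g5=0 → 0; observed 1. Eliminates g1 stuck-at-1, g2 stuck-at-1, g3 stuck-at-1, g4 stuck-at-1.
Only g5 stuck-at-1 is consistent with every test.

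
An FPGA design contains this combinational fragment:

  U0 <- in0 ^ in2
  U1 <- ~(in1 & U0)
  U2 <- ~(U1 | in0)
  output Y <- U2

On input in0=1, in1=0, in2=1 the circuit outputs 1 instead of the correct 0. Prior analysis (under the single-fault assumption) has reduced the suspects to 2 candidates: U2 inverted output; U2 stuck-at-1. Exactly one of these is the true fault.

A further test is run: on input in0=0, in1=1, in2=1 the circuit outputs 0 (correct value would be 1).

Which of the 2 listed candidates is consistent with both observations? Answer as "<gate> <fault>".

U2 inverted output

Evaluate each candidate on input in0=0, in1=1, in2=1:
  U2 inverted output: U0=1, U1=0, U2=0 [inverted output] → 0 — matches
  U2 stuck-at-1: U0=1, U1=0, U2=1 [stuck-at-1] → 1 — eliminated
Only U2 inverted output reproduces the observed 0.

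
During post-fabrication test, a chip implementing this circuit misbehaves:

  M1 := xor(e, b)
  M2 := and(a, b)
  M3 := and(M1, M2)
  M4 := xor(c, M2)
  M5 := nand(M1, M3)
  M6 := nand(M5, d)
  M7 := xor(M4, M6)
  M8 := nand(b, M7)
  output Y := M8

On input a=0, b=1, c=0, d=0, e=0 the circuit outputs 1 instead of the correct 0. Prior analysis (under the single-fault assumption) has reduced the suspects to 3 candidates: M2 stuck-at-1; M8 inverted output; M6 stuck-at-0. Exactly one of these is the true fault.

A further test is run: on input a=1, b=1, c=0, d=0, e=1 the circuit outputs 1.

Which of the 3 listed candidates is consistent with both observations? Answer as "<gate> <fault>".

M2 stuck-at-1

Evaluate each candidate on input a=1, b=1, c=0, d=0, e=1:
  M2 stuck-at-1: M1=0, M2=1 [stuck-at-1], M3=0, M4=1, M5=1, M6=1, M7=0, M8=1 → 1 — matches
  M8 inverted output: M1=0, M2=1, M3=0, M4=1, M5=1, M6=1, M7=0, M8=0 [inverted output] → 0 — eliminated
  M6 stuck-at-0: M1=0, M2=1, M3=0, M4=1, M5=1, M6=0 [stuck-at-0], M7=1, M8=0 → 0 — eliminated
Only M2 stuck-at-1 reproduces the observed 1.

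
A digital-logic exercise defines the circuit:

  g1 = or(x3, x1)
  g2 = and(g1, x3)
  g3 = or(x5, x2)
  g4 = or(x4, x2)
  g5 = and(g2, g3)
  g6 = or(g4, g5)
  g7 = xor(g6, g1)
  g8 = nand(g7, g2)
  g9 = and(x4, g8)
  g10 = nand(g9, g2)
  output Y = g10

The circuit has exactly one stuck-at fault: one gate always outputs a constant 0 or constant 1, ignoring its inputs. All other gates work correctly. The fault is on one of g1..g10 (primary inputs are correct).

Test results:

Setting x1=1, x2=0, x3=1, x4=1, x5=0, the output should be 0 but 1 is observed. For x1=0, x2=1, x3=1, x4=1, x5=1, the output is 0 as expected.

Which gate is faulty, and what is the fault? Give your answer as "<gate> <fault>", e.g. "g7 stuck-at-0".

g4 stuck-at-0

Fault-free values for test 1 (x1=1, x2=0, x3=1, x4=1, x5=0): g1=1, g2=1, g3=0, g4=1, g5=0, g6=1, g7=0, g8=1, g9=1, g10=0, giving Y=0. Observed 1.
Test 1: faults giving observed 1 are {g1 stuck-at-0, g2 stuck-at-0, g4 stuck-at-0, g6 stuck-at-0, g7 stuck-at-1, g8 stuck-at-0, g9 stuck-at-0, g10 stuck-at-1}.
Test 2 (x1=0, x2=1, x3=1, x4=1, x5=1): fault-free g1=1, g2=1, g3=1, g4=1, g5=1, g6=1, g7=0, g8=1, g9=1, g10=0 → 0; observed 0. Eliminates g1 stuck-at-0, g2 stuck-at-0, g6 stuck-at-0, g7 stuck-at-1, g8 stuck-at-0, g9 stuck-at-0, g10 stuck-at-1.
Only g4 stuck-at-0 is consistent with every test.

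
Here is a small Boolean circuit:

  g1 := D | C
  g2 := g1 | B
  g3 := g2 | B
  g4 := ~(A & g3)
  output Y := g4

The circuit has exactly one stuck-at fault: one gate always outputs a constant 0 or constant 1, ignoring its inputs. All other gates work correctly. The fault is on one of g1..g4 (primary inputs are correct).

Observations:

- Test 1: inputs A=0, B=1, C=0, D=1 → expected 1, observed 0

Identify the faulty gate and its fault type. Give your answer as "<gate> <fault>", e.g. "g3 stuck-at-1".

g4 stuck-at-0

Fault-free values for test 1 (A=0, B=1, C=0, D=1): g1=1, g2=1, g3=1, g4=1, giving Y=1. Observed 0.
Test 1: faults giving observed 0 are {g4 stuck-at-0}.
Only g4 stuck-at-0 is consistent with every test.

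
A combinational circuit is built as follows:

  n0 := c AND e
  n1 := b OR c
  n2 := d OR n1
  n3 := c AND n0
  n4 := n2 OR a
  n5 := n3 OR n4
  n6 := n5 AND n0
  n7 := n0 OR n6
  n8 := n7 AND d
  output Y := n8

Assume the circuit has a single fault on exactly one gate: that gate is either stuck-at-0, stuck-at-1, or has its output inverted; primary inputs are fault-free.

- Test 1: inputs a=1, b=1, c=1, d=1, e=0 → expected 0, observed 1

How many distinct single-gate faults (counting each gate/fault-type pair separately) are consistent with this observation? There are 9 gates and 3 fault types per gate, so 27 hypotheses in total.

Fault-free: n0=0, n1=1, n2=1, n3=0, n4=1, n5=1, n6=0, n7=0, n8=0 → 0. Observed 1.
  n0: stuck-at-1, inverted output ✓; others ✗
  n1: none of the 3 fault types match ✗
  n2: none of the 3 fault types match ✗
  n3: none of the 3 fault types match ✗
  n4: none of the 3 fault types match ✗
  n5: none of the 3 fault types match ✗
  n6: stuck-at-1, inverted output ✓; others ✗
  n7: stuck-at-1, inverted output ✓; others ✗
  n8: stuck-at-1, inverted output ✓; others ✗
Consistent faults: {n0 stuck-at-1, n0 inverted output, n6 stuck-at-1, n6 inverted output, n7 stuck-at-1, n7 inverted output, n8 stuck-at-1, n8 inverted output} — 8 in all.

8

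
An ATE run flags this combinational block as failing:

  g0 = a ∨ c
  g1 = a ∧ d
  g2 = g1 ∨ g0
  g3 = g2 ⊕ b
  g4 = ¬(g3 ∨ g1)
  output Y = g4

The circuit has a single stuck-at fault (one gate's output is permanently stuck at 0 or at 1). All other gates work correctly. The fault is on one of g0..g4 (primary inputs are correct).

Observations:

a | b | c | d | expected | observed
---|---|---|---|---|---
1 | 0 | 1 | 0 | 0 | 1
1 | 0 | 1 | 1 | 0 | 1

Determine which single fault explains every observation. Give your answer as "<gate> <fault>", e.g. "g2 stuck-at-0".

g4 stuck-at-1

Fault-free values for test 1 (a=1, b=0, c=1, d=0): g0=1, g1=0, g2=1, g3=1, g4=0, giving Y=0. Observed 1.
Test 1: faults giving observed 1 are {g0 stuck-at-0, g2 stuck-at-0, g3 stuck-at-0, g4 stuck-at-1}.
Test 2 (a=1, b=0, c=1, d=1): fault-free g0=1, g1=1, g2=1, g3=1, g4=0 → 0; observed 1. Eliminates g0 stuck-at-0, g2 stuck-at-0, g3 stuck-at-0.
Only g4 stuck-at-1 is consistent with every test.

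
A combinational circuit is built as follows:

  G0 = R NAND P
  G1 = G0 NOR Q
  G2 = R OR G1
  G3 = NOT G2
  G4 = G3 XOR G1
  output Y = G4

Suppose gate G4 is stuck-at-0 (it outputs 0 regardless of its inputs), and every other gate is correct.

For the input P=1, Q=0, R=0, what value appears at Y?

0

Propagate with G4 forced: G0=1, G1=0, G2=0, G3=1, G4=0 [stuck-at-0].
So Y = 0. (Without the fault it would be 1.)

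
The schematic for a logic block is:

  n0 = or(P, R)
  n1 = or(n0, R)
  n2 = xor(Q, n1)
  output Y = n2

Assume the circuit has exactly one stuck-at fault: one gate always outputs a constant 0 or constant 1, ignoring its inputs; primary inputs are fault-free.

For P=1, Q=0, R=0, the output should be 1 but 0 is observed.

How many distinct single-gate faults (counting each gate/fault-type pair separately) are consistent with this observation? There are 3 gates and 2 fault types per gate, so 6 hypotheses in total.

3

Fault-free: n0=1, n1=1, n2=1 → 1. Observed 0.
  n0 stuck-at-0: output 0 ✓
  n0 stuck-at-1: output 1 ✗
  n1 stuck-at-0: output 0 ✓
  n1 stuck-at-1: output 1 ✗
  n2 stuck-at-0: output 0 ✓
  n2 stuck-at-1: output 1 ✗
Consistent faults: {n0 stuck-at-0, n1 stuck-at-0, n2 stuck-at-0} — 3 in all.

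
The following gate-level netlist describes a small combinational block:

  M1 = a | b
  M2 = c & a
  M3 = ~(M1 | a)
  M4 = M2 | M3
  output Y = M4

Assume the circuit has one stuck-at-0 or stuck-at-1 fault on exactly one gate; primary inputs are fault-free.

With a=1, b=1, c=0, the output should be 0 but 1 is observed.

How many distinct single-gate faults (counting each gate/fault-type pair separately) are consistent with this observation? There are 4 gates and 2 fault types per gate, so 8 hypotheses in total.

Fault-free: M1=1, M2=0, M3=0, M4=0 → 0. Observed 1.
  M1 stuck-at-0: output 0 ✗
  M1 stuck-at-1: output 0 ✗
  M2 stuck-at-0: output 0 ✗
  M2 stuck-at-1: output 1 ✓
  M3 stuck-at-0: output 0 ✗
  M3 stuck-at-1: output 1 ✓
  M4 stuck-at-0: output 0 ✗
  M4 stuck-at-1: output 1 ✓
Consistent faults: {M2 stuck-at-1, M3 stuck-at-1, M4 stuck-at-1} — 3 in all.

3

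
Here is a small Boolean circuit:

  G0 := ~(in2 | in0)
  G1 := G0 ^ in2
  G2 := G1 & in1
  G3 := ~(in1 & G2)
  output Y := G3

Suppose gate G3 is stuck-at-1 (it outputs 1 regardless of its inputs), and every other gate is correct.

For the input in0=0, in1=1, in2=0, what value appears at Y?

1

Propagate with G3 forced: G0=1, G1=1, G2=1, G3=1 [stuck-at-1].
So Y = 1. (Without the fault it would be 0.)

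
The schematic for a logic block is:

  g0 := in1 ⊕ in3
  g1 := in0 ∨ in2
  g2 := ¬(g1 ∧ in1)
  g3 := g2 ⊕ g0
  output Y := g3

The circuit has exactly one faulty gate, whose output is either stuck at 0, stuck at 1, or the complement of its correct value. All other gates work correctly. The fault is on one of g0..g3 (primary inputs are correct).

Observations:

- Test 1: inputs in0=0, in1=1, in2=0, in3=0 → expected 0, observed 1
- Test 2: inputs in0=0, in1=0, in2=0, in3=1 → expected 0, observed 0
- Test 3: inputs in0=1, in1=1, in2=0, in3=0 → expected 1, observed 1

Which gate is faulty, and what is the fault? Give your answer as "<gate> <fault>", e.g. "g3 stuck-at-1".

g1 stuck-at-1

Fault-free values for test 1 (in0=0, in1=1, in2=0, in3=0): g0=1, g1=0, g2=1, g3=0, giving Y=0. Observed 1.
Test 1: faults giving observed 1 are {g0 stuck-at-0, g0 inverted output, g1 stuck-at-1, g1 inverted output, g2 stuck-at-0, g2 inverted output, g3 stuck-at-1, g3 inverted output}.
Test 2 (in0=0, in1=0, in2=0, in3=1): fault-free g0=1, g1=0, g2=1, g3=0 → 0; observed 0. Eliminates g0 stuck-at-0, g0 inverted output, g2 stuck-at-0, g2 inverted output, g3 stuck-at-1, g3 inverted output.
Test 3 (in0=1, in1=1, in2=0, in3=0): fault-free g0=1, g1=1, g2=0, g3=1 → 1; observed 1. Eliminates g1 inverted output.
Only g1 stuck-at-1 is consistent with every test.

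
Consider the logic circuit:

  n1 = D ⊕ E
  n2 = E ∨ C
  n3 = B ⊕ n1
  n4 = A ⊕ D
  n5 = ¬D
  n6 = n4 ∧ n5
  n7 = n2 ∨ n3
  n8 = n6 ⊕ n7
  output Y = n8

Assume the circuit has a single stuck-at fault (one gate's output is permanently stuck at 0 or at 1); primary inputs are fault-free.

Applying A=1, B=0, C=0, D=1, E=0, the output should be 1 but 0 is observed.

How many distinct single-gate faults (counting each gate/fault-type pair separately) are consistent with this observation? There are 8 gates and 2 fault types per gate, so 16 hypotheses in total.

Fault-free: n1=1, n2=0, n3=1, n4=0, n5=0, n6=0, n7=1, n8=1 → 1. Observed 0.
  n1: stuck-at-0 ✓; others ✗
  n2: none of the 2 fault types match ✗
  n3: stuck-at-0 ✓; others ✗
  n4: none of the 2 fault types match ✗
  n5: none of the 2 fault types match ✗
  n6: stuck-at-1 ✓; others ✗
  n7: stuck-at-0 ✓; others ✗
  n8: stuck-at-0 ✓; others ✗
Consistent faults: {n1 stuck-at-0, n3 stuck-at-0, n6 stuck-at-1, n7 stuck-at-0, n8 stuck-at-0} — 5 in all.

5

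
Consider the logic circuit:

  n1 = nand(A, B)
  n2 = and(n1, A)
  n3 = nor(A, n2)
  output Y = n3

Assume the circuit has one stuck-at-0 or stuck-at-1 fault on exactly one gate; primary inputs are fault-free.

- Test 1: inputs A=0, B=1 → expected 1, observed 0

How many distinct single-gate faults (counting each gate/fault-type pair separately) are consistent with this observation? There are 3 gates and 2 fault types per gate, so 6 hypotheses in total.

2

Fault-free: n1=1, n2=0, n3=1 → 1. Observed 0.
  n1 stuck-at-0: output 1 ✗
  n1 stuck-at-1: output 1 ✗
  n2 stuck-at-0: output 1 ✗
  n2 stuck-at-1: output 0 ✓
  n3 stuck-at-0: output 0 ✓
  n3 stuck-at-1: output 1 ✗
Consistent faults: {n2 stuck-at-1, n3 stuck-at-0} — 2 in all.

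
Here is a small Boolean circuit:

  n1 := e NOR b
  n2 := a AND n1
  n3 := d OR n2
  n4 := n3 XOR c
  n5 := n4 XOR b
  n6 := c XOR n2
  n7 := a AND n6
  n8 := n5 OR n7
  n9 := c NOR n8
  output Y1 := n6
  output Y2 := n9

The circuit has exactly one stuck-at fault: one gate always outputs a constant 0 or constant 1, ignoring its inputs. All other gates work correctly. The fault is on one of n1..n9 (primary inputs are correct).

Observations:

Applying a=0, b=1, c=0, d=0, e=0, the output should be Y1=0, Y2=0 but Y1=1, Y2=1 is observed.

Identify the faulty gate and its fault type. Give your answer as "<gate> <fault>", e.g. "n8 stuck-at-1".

n2 stuck-at-1

Fault-free values for test 1 (a=0, b=1, c=0, d=0, e=0): n1=0, n2=0, n3=0, n4=0, n5=1, n6=0, n7=0, n8=1, n9=0, giving Y1=0, Y2=0. Observed Y1=1, Y2=1.
Test 1: faults giving observed Y1=1, Y2=1 are {n2 stuck-at-1}.
Only n2 stuck-at-1 is consistent with every test.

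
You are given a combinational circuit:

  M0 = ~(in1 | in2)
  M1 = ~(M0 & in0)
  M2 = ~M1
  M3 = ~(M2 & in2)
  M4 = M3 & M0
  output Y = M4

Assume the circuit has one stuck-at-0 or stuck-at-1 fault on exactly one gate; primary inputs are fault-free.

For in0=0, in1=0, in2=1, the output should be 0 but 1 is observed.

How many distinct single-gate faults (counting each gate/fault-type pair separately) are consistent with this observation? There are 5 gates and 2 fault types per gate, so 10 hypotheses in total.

Fault-free: M0=0, M1=1, M2=0, M3=1, M4=0 → 0. Observed 1.
  M0 stuck-at-0: output 0 ✗
  M0 stuck-at-1: output 1 ✓
  M1 stuck-at-0: output 0 ✗
  M1 stuck-at-1: output 0 ✗
  M2 stuck-at-0: output 0 ✗
  M2 stuck-at-1: output 0 ✗
  M3 stuck-at-0: output 0 ✗
  M3 stuck-at-1: output 0 ✗
  M4 stuck-at-0: output 0 ✗
  M4 stuck-at-1: output 1 ✓
Consistent faults: {M0 stuck-at-1, M4 stuck-at-1} — 2 in all.

2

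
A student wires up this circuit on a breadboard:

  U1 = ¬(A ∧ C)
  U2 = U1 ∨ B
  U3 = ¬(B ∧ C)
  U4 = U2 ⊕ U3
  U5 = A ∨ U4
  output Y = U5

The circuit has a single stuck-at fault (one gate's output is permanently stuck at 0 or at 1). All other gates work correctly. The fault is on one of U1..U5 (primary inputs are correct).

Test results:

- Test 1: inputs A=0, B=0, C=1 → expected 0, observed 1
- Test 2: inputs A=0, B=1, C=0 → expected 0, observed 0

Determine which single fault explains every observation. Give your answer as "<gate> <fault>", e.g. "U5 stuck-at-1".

U1 stuck-at-0

Fault-free values for test 1 (A=0, B=0, C=1): U1=1, U2=1, U3=1, U4=0, U5=0, giving Y=0. Observed 1.
Test 1: faults giving observed 1 are {U1 stuck-at-0, U2 stuck-at-0, U3 stuck-at-0, U4 stuck-at-1, U5 stuck-at-1}.
Test 2 (A=0, B=1, C=0): fault-free U1=1, U2=1, U3=1, U4=0, U5=0 → 0; observed 0. Eliminates U2 stuck-at-0, U3 stuck-at-0, U4 stuck-at-1, U5 stuck-at-1.
Only U1 stuck-at-0 is consistent with every test.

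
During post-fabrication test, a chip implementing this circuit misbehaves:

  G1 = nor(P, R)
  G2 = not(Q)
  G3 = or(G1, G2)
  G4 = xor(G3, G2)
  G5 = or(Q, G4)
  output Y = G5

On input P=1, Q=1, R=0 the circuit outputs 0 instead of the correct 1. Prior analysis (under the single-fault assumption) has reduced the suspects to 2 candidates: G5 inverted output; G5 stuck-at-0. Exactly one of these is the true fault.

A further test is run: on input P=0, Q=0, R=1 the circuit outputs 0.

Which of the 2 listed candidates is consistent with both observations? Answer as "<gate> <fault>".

G5 stuck-at-0

Evaluate each candidate on input P=0, Q=0, R=1:
  G5 inverted output: G1=0, G2=1, G3=1, G4=0, G5=1 [inverted output] → 1 — eliminated
  G5 stuck-at-0: G1=0, G2=1, G3=1, G4=0, G5=0 [stuck-at-0] → 0 — matches
Only G5 stuck-at-0 reproduces the observed 0.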